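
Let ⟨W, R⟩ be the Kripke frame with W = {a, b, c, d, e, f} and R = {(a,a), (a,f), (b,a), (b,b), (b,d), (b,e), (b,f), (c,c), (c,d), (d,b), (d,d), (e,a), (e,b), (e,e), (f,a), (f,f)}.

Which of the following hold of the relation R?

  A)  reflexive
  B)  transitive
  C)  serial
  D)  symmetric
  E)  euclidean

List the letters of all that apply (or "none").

A, C

(A) reflexive: each world relates to itself.
(B) not transitive: c R d and d R b but not c R b.
(C) serial: every world has an R-successor.
(D) not symmetric: b R a but not a R b.
(E) not euclidean: b R a and b R b but not a R b.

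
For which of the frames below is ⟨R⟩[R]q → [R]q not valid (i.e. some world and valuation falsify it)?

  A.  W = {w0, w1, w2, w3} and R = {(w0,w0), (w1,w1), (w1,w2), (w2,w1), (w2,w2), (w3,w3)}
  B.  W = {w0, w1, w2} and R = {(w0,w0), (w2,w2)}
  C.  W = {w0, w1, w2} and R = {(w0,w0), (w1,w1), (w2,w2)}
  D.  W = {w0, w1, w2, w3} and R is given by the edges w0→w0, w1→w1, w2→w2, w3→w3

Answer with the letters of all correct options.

The schema ⟨R⟩[R]q → [R]q is the dual of axiom 5; it is valid on a frame iff R is euclidean.
(A) R is euclidean (any two R-successors of the same world are R-related), so the schema is valid here.
(B) R is euclidean (any two R-successors of the same world are R-related), so the schema is valid here.
(C) R is euclidean (any two R-successors of the same world are R-related), so the schema is valid here.
(D) R is euclidean (any two R-successors of the same world are R-related), so the schema is valid here.

none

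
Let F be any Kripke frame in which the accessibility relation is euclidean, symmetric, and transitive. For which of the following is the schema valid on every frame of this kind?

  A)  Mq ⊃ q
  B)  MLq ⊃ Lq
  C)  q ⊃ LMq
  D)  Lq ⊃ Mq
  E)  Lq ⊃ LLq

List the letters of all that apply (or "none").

B, C, E

(A) Mq ⊃ q is the converse of T; it holds exactly when R ⊆ identity. Such an R need not be a subset of the identity — not valid.
(B) the dual of axiom 5: valid iff R is euclidean. Every such R is euclidean — valid.
(C) q ⊃ LMq is axiom B; it is valid on a frame exactly when R is symmetric. Every such R is symmetric, so valid.
(D) Lq ⊃ Mq is axiom D, which corresponds to seriality. Such an R need not be serial — not valid.
(E) Lq ⊃ LLq is axiom 4; it is valid on a frame exactly when R is transitive. Every such R is transitive, so valid.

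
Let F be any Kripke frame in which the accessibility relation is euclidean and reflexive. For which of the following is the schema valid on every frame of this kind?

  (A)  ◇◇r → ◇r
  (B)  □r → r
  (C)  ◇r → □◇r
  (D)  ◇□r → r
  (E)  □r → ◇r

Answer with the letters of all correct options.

A, B, C, D, E

A reflexive euclidean relation is also symmetric (from wRw and wRv the euclidean condition gives vRw) and hence transitive; it is an equivalence relation.
(A) ◇◇r → ◇r is the dual of axiom 4, which corresponds to transitivity. Every such R is transitive — valid.
(B) □r → r is axiom T, which corresponds to reflexivity. Every such R is reflexive — valid.
(C) axiom 5: valid iff R is euclidean. Every such R is euclidean — valid.
(D) ◇□r → r is the dual of axiom B; it is valid on a frame exactly when R is symmetric. Every such R is symmetric, so valid.
(E) axiom D: valid iff R is serial. Every such R is serial — valid.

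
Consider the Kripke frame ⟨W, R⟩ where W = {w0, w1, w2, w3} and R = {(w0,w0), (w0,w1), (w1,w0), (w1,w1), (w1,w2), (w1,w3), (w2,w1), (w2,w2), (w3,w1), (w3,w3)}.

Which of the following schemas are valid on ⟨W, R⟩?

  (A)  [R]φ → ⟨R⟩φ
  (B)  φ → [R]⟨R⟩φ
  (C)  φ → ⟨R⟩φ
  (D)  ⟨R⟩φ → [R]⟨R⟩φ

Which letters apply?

A, B, C

R is reflexive: each world relates to itself.
R is symmetric: every R-edge is matched by its reverse.
R is not euclidean: w1 R w0 and w1 R w2 but not w0 R w2.
R is serial: every world has an R-successor.
(A) [R]φ → ⟨R⟩φ (axiom D) characterises the serial frames. R is serial — valid.
(B) φ → [R]⟨R⟩φ is axiom B, which corresponds to symmetry. R is symmetric — valid.
(C) the dual of axiom T: valid iff R is reflexive. R is reflexive — valid.
(D) ⟨R⟩φ → [R]⟨R⟩φ (axiom 5) characterises the euclidean frames. R is not euclidean — not valid.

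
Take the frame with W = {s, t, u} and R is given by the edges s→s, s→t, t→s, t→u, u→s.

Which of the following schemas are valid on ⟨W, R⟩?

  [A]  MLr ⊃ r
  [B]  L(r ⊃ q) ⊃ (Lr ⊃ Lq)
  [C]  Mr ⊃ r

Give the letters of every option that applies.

R is not symmetric: t R u but not u R t.
R is not a subset of the identity: s R t with s ≠ t.
(A) MLr ⊃ r (the dual of axiom B) characterises the symmetric frames. R is not symmetric — not valid.
(B) L(r ⊃ q) ⊃ (Lr ⊃ Lq) is axiom K, valid on every Kripke frame — valid.
(C) Mr ⊃ r is the converse of T; it holds exactly when R ⊆ identity. Here R ⊄ identity — not valid.

B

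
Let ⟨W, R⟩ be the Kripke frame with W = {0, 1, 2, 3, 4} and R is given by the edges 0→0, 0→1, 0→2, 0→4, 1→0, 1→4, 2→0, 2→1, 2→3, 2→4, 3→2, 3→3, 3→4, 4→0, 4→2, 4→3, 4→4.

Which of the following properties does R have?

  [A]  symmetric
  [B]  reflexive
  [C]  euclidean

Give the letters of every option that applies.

none

(A) not symmetric: 1 R 4 but not 4 R 1.
(B) not reflexive: not 1 R 1.
(C) not euclidean: 0 R 1 and 0 R 2 but not 1 R 2.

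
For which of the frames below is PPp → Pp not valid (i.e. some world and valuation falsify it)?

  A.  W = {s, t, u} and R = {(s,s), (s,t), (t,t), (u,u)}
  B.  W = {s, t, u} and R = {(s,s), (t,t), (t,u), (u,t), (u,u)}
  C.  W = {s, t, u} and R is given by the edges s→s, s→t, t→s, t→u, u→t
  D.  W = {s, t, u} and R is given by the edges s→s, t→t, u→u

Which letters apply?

The schema PPp → Pp is the dual of axiom 4; it is valid on a frame iff R is transitive.
(A) R is transitive (R is closed under composition), so the schema is valid here.
(B) R is transitive (R is closed under composition), so the schema is valid here.
(C) R is not transitive (s R t and t R u but not s R u), so the schema fails here.
(D) R is transitive (R is closed under composition), so the schema is valid here.

C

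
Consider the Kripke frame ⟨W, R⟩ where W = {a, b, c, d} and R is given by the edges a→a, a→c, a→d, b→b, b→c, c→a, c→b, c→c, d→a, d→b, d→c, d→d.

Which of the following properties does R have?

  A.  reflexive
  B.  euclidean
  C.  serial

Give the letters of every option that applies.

A, C

(A) reflexive: each world relates to itself.
(B) not euclidean: a R c and a R d but not c R d.
(C) serial: every world has an R-successor.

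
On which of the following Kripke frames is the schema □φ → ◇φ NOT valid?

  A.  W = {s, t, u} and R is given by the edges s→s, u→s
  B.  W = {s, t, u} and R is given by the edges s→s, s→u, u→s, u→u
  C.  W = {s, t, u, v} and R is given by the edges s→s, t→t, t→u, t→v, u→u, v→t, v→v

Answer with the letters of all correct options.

The schema □φ → ◇φ is axiom D; it is valid on a frame iff R is serial.
(A) R is not serial (t has no R-successor), so the schema fails here.
(B) R is not serial (t has no R-successor), so the schema fails here.
(C) R is serial (every world has an R-successor), so the schema is valid here.

A, B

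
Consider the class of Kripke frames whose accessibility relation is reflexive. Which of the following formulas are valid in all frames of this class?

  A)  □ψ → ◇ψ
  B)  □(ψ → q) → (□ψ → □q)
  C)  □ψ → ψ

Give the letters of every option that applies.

A, B, C

A reflexive relation is serial.
(A) □ψ → ◇ψ is axiom D; it is valid on a frame exactly when R is serial. Every such R is serial, so valid.
(B) this is just K, valid on every normal frame.
(C) axiom T: valid iff R is reflexive. Every such R is reflexive — valid.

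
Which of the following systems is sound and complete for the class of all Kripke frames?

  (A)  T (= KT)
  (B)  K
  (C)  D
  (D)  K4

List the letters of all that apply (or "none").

(A) T (= KT) is determined by the class of reflexive frames.
(B) K is determined by exactly this class.
(C) D is determined by the class of serial frames.
(D) K4 is determined by the class of transitive frames.

B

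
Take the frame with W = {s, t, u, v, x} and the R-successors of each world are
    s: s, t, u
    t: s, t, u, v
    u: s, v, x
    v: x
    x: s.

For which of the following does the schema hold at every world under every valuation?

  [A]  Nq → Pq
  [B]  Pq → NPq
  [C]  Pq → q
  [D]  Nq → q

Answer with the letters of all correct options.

A

R is not reflexive: not u R u.
R is not euclidean: s R u and s R t but not u R t.
R is serial: every world has an R-successor.
R is not a subset of the identity: s R t with s ≠ t.
(A) Nq → Pq is axiom D; it is valid on a frame exactly when R is serial. R is serial, so valid.
(B) Pq → NPq is axiom 5; it is valid on a frame exactly when R is euclidean. R is not euclidean, so not valid.
(C) Pq → q is valid only on frames where every R-edge is a self-loop. Here R ⊄ identity — not valid.
(D) axiom T: valid iff R is reflexive. R is not reflexive — not valid.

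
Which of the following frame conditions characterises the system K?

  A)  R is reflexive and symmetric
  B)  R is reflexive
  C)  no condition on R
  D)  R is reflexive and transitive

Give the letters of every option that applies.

C

(A) this class determines B (= KTB), not K.
(B) this class determines T (= KT), not K.
(C) K is sound and complete for exactly this class.
(D) this class determines S4, not K.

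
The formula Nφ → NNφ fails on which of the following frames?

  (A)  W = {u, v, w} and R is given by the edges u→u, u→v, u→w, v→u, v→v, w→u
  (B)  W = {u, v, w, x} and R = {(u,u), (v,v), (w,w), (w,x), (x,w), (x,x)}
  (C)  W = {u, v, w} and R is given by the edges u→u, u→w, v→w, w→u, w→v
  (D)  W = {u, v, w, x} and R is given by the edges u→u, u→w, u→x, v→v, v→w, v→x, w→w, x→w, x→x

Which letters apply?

A, C

The schema Nφ → NNφ is axiom 4; it is valid on a frame iff R is transitive.
(A) R is not transitive (v R u and u R w but not v R w), so the schema fails here.
(B) R is transitive (R is closed under composition), so the schema is valid here.
(C) R is not transitive (u R w and w R v but not u R v), so the schema fails here.
(D) R is transitive (R is closed under composition), so the schema is valid here.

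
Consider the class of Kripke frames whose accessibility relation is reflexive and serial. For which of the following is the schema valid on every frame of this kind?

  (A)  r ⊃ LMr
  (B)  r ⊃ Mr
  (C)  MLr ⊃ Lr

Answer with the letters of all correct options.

(A) r ⊃ LMr is axiom B, which corresponds to symmetry. Such an R need not be symmetric — not valid.
(B) r ⊃ Mr is the dual of axiom T, which corresponds to reflexivity. Every such R is reflexive — valid.
(C) the dual of axiom 5: valid iff R is euclidean. Such an R need not be euclidean — not valid.

B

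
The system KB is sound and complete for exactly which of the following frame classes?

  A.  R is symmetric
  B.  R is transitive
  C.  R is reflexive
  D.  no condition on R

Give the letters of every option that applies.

(A) KB is sound and complete for exactly this class.
(B) this class determines K4, not KB.
(C) this class determines T (= KT), not KB.
(D) this class determines K, not KB.

A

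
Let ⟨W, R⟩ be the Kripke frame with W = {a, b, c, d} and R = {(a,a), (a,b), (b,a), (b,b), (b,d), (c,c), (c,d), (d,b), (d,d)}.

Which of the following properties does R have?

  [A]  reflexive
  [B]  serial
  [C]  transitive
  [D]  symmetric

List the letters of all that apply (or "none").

A, B

(A) reflexive: each world relates to itself.
(B) serial: every world has an R-successor.
(C) not transitive: a R b and b R d but not a R d.
(D) not symmetric: c R d but not d R c.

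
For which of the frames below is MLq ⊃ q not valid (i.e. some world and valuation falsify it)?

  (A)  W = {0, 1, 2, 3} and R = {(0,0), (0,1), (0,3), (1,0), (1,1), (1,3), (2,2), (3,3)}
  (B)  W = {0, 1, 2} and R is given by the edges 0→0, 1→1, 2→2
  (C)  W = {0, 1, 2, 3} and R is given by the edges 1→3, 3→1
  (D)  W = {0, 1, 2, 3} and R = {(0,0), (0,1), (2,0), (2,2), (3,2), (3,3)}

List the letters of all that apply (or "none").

A, D

The schema MLq ⊃ q is the dual of axiom B; it is valid on a frame iff R is symmetric.
(A) R is not symmetric (0 R 3 but not 3 R 0), so the schema fails here.
(B) R is symmetric (every R-edge is matched by its reverse), so the schema is valid here.
(C) R is symmetric (every R-edge is matched by its reverse), so the schema is valid here.
(D) R is not symmetric (0 R 1 but not 1 R 0), so the schema fails here.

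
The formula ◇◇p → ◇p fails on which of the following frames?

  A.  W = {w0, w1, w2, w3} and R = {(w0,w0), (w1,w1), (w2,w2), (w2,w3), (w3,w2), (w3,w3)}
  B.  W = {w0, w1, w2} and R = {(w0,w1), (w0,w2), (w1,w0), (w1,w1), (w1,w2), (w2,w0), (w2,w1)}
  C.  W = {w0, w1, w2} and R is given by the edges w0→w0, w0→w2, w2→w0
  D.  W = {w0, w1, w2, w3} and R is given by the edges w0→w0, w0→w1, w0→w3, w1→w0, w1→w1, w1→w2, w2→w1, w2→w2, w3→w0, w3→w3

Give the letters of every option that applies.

B, C, D

The schema ◇◇p → ◇p is the dual of axiom 4; it is valid on a frame iff R is transitive.
(A) R is transitive (R is closed under composition), so the schema is valid here.
(B) R is not transitive (w0 R w1 and w1 R w0 but not w0 R w0), so the schema fails here.
(C) R is not transitive (w2 R w0 and w0 R w2 but not w2 R w2), so the schema fails here.
(D) R is not transitive (w0 R w1 and w1 R w2 but not w0 R w2), so the schema fails here.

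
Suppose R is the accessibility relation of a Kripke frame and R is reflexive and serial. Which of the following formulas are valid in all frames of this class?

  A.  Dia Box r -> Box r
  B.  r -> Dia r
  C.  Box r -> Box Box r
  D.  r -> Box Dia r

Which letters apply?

(A) the dual of axiom 5: valid iff R is euclidean. Such an R need not be euclidean — not valid.
(B) the dual of axiom T: valid iff R is reflexive. Every such R is reflexive — valid.
(C) Box r -> Box Box r is axiom 4; it is valid on a frame exactly when R is transitive. Such an R need not be transitive, so not valid.
(D) axiom B: valid iff R is symmetric. Such an R need not be symmetric — not valid.

B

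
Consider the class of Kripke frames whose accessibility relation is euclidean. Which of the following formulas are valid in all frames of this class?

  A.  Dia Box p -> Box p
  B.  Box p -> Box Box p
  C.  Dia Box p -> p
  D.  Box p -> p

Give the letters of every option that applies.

(A) Dia Box p -> Box p is the dual of axiom 5, which corresponds to the euclidean property. Every such R is euclidean — valid.
(B) Box p -> Box Box p (axiom 4) characterises the transitive frames. Such an R need not be transitive — not valid.
(C) the dual of axiom B: valid iff R is symmetric. Such an R need not be symmetric — not valid.
(D) Box p -> p (axiom T) characterises the reflexive frames. Such an R need not be reflexive — not valid.

A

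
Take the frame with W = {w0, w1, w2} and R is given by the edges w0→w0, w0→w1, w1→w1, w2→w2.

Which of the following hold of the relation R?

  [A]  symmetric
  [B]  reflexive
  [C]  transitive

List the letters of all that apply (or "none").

(A) not symmetric: w0 R w1 but not w1 R w0.
(B) reflexive: each world relates to itself.
(C) transitive: R is closed under composition.

B, C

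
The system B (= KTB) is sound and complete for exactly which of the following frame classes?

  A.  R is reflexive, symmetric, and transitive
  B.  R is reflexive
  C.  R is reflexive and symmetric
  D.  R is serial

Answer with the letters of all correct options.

(A) this class determines S5, not B (= KTB).
(B) this class determines T (= KT), not B (= KTB).
(C) B (= KTB) is sound and complete for exactly this class.
(D) this class determines D, not B (= KTB).

C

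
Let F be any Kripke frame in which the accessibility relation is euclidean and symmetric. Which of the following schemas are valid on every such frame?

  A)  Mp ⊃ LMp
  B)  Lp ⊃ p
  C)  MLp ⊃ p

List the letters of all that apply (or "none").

A symmetric euclidean relation is transitive (uRv and vRw give vRu by symmetry, then uRw by the euclidean condition, applied at v).
(A) Mp ⊃ LMp is axiom 5, which corresponds to the euclidean property. Every such R is euclidean — valid.
(B) axiom T: valid iff R is reflexive. Such an R need not be reflexive — not valid.
(C) MLp ⊃ p (the dual of axiom B) characterises the symmetric frames. Every such R is symmetric — valid.

A, C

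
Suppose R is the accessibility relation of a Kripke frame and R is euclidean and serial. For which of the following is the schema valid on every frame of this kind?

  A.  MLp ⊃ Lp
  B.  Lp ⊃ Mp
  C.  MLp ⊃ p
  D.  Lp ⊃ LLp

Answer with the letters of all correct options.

A, B

(A) MLp ⊃ Lp (the dual of axiom 5) characterises the euclidean frames. Every such R is euclidean — valid.
(B) Lp ⊃ Mp (axiom D) characterises the serial frames. Every such R is serial — valid.
(C) MLp ⊃ p is the dual of axiom B; it is valid on a frame exactly when R is symmetric. Such an R need not be symmetric, so not valid.
(D) Lp ⊃ LLp (axiom 4) characterises the transitive frames. Such an R need not be transitive — not valid.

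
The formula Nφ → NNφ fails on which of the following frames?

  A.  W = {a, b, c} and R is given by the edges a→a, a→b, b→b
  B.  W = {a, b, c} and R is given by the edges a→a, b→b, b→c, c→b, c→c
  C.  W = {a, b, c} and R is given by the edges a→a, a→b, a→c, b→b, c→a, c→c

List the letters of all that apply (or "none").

C

The schema Nφ → NNφ is axiom 4; it is valid on a frame iff R is transitive.
(A) R is transitive (R is closed under composition), so the schema is valid here.
(B) R is transitive (R is closed under composition), so the schema is valid here.
(C) R is not transitive (c R a and a R b but not c R b), so the schema fails here.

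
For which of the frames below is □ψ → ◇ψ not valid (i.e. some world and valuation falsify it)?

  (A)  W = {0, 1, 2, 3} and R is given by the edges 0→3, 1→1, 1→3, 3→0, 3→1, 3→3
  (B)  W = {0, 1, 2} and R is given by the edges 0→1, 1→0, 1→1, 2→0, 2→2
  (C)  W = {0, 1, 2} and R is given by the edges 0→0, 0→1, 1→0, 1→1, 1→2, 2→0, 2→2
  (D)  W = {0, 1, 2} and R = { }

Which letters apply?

The schema □ψ → ◇ψ is axiom D; it is valid on a frame iff R is serial.
(A) R is not serial (2 has no R-successor), so the schema fails here.
(B) R is serial (every world has an R-successor), so the schema is valid here.
(C) R is serial (every world has an R-successor), so the schema is valid here.
(D) R is not serial (0 has no R-successor), so the schema fails here.

A, D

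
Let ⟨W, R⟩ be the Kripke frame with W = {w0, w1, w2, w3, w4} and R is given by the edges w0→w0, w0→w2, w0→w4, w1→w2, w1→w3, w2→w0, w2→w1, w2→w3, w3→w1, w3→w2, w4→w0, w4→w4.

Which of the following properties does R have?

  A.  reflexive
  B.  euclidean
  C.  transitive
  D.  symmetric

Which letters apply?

D

(A) not reflexive: not w1 R w1.
(B) not euclidean: w0 R w2 and w0 R w4 but not w2 R w4.
(C) not transitive: w0 R w2 and w2 R w1 but not w0 R w1.
(D) symmetric: every R-edge is matched by its reverse.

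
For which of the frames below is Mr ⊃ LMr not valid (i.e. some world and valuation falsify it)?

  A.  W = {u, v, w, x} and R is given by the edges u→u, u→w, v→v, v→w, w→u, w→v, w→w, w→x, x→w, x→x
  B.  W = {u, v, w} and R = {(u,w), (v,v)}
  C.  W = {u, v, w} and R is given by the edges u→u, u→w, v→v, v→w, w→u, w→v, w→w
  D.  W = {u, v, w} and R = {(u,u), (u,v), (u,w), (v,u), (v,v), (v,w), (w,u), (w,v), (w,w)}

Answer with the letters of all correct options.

The schema Mr ⊃ LMr is axiom 5; it is valid on a frame iff R is euclidean.
(A) R is not euclidean (w R u and w R v but not u R v), so the schema fails here.
(B) R is not euclidean (u R w and u R w but not w R w), so the schema fails here.
(C) R is not euclidean (w R u and w R v but not u R v), so the schema fails here.
(D) R is euclidean (any two R-successors of the same world are R-related), so the schema is valid here.

A, B, C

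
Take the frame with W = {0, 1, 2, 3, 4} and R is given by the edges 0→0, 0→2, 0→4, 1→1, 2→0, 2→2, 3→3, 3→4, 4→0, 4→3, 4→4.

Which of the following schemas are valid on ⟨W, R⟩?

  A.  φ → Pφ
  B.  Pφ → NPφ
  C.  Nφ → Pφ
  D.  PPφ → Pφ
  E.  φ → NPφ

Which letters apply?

R is reflexive: each world relates to itself.
R is symmetric: every R-edge is matched by its reverse.
R is not transitive: 0 R 4 and 4 R 3 but not 0 R 3.
R is not euclidean: 0 R 2 and 0 R 4 but not 2 R 4.
R is serial: every world has an R-successor.
(A) φ → Pφ is the dual of axiom T; it is valid on a frame exactly when R is reflexive. R is reflexive, so valid.
(B) Pφ → NPφ is axiom 5, which corresponds to the euclidean property. R is not euclidean — not valid.
(C) Nφ → Pφ is axiom D; it is valid on a frame exactly when R is serial. R is serial, so valid.
(D) PPφ → Pφ is the dual of axiom 4, which corresponds to transitivity. R is not transitive — not valid.
(E) φ → NPφ is axiom B; it is valid on a frame exactly when R is symmetric. R is symmetric, so valid.

A, C, E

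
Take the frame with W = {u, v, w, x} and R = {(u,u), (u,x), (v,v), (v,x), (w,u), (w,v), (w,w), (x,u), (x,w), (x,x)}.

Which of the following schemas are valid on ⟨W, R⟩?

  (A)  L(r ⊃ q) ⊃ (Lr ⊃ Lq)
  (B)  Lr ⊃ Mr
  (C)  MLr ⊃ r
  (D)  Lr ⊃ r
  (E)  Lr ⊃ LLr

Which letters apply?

R is reflexive: each world relates to itself.
R is not symmetric: v R x but not x R v.
R is not transitive: u R x and x R w but not u R w.
R is serial: every world has an R-successor.
(A) this is just K, valid on every normal frame.
(B) Lr ⊃ Mr (axiom D) characterises the serial frames. R is serial — valid.
(C) MLr ⊃ r is the dual of axiom B, which corresponds to symmetry. R is not symmetric — not valid.
(D) Lr ⊃ r is axiom T, which corresponds to reflexivity. R is reflexive — valid.
(E) axiom 4: valid iff R is transitive. R is not transitive — not valid.

A, B, D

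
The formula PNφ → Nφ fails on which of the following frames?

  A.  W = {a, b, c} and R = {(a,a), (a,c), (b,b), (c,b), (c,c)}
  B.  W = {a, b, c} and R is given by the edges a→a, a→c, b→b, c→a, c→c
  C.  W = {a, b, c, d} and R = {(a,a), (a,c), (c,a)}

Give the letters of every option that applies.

A, C

The schema PNφ → Nφ is the dual of axiom 5; it is valid on a frame iff R is euclidean.
(A) R is not euclidean (a R c and a R a but not c R a), so the schema fails here.
(B) R is euclidean (any two R-successors of the same world are R-related), so the schema is valid here.
(C) R is not euclidean (a R c and a R c but not c R c), so the schema fails here.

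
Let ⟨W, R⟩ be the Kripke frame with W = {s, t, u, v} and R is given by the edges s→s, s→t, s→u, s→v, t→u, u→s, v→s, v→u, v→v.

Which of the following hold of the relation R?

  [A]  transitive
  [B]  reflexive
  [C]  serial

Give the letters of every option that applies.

C

(A) not transitive: t R u and u R s but not t R s.
(B) not reflexive: not t R t.
(C) serial: every world has an R-successor.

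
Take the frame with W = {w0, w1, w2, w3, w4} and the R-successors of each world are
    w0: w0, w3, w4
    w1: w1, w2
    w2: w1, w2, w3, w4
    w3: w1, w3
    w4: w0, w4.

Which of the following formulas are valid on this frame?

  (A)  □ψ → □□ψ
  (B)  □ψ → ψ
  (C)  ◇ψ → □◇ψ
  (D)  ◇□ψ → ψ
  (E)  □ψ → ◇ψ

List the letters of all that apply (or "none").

R is reflexive: each world relates to itself.
R is not symmetric: w0 R w3 but not w3 R w0.
R is not transitive: w0 R w3 and w3 R w1 but not w0 R w1.
R is not euclidean: w0 R w3 and w0 R w0 but not w3 R w0.
R is serial: every world has an R-successor.
(A) axiom 4: valid iff R is transitive. R is not transitive — not valid.
(B) □ψ → ψ is axiom T; it is valid on a frame exactly when R is reflexive. R is reflexive, so valid.
(C) ◇ψ → □◇ψ is axiom 5; it is valid on a frame exactly when R is euclidean. R is not euclidean, so not valid.
(D) ◇□ψ → ψ (the dual of axiom B) characterises the symmetric frames. R is not symmetric — not valid.
(E) □ψ → ◇ψ is axiom D, which corresponds to seriality. R is serial — valid.

B, E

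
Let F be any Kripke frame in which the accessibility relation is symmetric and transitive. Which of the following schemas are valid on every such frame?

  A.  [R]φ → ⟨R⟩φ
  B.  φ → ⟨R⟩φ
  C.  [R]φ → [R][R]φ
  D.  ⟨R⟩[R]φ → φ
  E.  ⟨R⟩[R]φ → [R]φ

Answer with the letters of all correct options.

C, D, E

A symmetric transitive relation is euclidean (uRv and uRw give vRu by symmetry, then vRw by transitivity).
(A) [R]φ → ⟨R⟩φ is axiom D; it is valid on a frame exactly when R is serial. Such an R need not be serial, so not valid.
(B) φ → ⟨R⟩φ is the dual of axiom T; it is valid on a frame exactly when R is reflexive. Such an R need not be reflexive, so not valid.
(C) [R]φ → [R][R]φ is axiom 4, which corresponds to transitivity. Every such R is transitive — valid.
(D) ⟨R⟩[R]φ → φ is the dual of axiom B, which corresponds to symmetry. Every such R is symmetric — valid.
(E) ⟨R⟩[R]φ → [R]φ is the dual of axiom 5; it is valid on a frame exactly when R is euclidean. Every such R is euclidean, so valid.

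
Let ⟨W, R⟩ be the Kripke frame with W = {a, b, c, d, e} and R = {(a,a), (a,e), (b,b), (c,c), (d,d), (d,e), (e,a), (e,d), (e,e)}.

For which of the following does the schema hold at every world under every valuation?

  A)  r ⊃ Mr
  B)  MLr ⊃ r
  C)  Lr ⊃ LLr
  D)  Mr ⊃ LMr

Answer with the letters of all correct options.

R is reflexive: each world relates to itself.
R is symmetric: every R-edge is matched by its reverse.
R is not transitive: a R e and e R d but not a R d.
R is not euclidean: e R a and e R d but not a R d.
(A) the dual of axiom T: valid iff R is reflexive. R is reflexive — valid.
(B) MLr ⊃ r (the dual of axiom B) characterises the symmetric frames. R is symmetric — valid.
(C) axiom 4: valid iff R is transitive. R is not transitive — not valid.
(D) Mr ⊃ LMr is axiom 5, which corresponds to the euclidean property. R is not euclidean — not valid.

A, B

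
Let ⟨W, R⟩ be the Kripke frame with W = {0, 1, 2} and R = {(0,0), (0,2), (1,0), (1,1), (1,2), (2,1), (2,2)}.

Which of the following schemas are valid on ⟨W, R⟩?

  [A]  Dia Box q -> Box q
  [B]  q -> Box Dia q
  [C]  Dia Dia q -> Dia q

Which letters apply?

none

R is not symmetric: 0 R 2 but not 2 R 0.
R is not transitive: 0 R 2 and 2 R 1 but not 0 R 1.
R is not euclidean: 0 R 2 and 0 R 0 but not 2 R 0.
(A) Dia Box q -> Box q is the dual of axiom 5, which corresponds to the euclidean property. R is not euclidean — not valid.
(B) q -> Box Dia q is axiom B; it is valid on a frame exactly when R is symmetric. R is not symmetric, so not valid.
(C) Dia Dia q -> Dia q (the dual of axiom 4) characterises the transitive frames. R is not transitive — not valid.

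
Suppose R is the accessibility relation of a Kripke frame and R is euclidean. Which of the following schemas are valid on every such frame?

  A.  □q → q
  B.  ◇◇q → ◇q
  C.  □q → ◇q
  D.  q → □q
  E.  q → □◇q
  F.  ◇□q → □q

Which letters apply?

(A) □q → q (axiom T) characterises the reflexive frames. Such an R need not be reflexive — not valid.
(B) ◇◇q → ◇q is the dual of axiom 4; it is valid on a frame exactly when R is transitive. Such an R need not be transitive, so not valid.
(C) □q → ◇q is axiom D, which corresponds to seriality. Such an R need not be serial — not valid.
(D) q → □q (equivalent to ◇p→p) corresponds to R being a subset of the identity. Such an R need not be a subset of the identity, so not valid.
(E) q → □◇q is axiom B; it is valid on a frame exactly when R is symmetric. Such an R need not be symmetric, so not valid.
(F) ◇□q → □q is the dual of axiom 5, which corresponds to the euclidean property. Every such R is euclidean — valid.

F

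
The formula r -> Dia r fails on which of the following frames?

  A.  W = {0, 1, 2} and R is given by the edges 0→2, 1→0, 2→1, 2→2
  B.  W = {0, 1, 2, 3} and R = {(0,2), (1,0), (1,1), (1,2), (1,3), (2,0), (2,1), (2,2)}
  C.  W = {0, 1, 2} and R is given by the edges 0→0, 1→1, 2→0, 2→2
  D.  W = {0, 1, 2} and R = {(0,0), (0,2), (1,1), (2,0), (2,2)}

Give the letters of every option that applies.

A, B

The schema r -> Dia r is the dual of axiom T; it is valid on a frame iff R is reflexive.
(A) R is not reflexive (not 0 R 0), so the schema fails here.
(B) R is not reflexive (not 0 R 0), so the schema fails here.
(C) R is reflexive (each world relates to itself), so the schema is valid here.
(D) R is reflexive (each world relates to itself), so the schema is valid here.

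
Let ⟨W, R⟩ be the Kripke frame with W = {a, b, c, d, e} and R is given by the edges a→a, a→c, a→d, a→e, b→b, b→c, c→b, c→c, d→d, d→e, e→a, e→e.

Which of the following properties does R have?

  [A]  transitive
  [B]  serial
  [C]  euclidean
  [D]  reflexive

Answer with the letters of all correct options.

(A) not transitive: a R c and c R b but not a R b.
(B) serial: every world has an R-successor.
(C) not euclidean: a R c and a R a but not c R a.
(D) reflexive: each world relates to itself.

B, D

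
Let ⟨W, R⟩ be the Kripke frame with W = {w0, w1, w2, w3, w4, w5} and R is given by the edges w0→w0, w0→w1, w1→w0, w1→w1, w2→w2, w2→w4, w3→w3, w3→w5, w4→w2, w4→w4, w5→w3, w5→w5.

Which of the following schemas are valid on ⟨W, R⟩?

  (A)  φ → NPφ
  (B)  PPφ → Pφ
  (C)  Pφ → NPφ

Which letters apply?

R is symmetric: every R-edge is matched by its reverse.
R is transitive: R is closed under composition.
R is euclidean: any two R-successors of the same world are R-related.
(A) φ → NPφ is axiom B; it is valid on a frame exactly when R is symmetric. R is symmetric, so valid.
(B) PPφ → Pφ is the dual of axiom 4, which corresponds to transitivity. R is transitive — valid.
(C) Pφ → NPφ is axiom 5; it is valid on a frame exactly when R is euclidean. R is euclidean, so valid.

A, B, C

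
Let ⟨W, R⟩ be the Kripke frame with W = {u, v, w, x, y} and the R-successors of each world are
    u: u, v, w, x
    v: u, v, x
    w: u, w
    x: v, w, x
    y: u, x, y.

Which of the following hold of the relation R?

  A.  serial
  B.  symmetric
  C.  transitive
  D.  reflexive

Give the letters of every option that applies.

A, D

(A) serial: every world has an R-successor.
(B) not symmetric: u R x but not x R u.
(C) not transitive: v R u and u R w but not v R w.
(D) reflexive: each world relates to itself.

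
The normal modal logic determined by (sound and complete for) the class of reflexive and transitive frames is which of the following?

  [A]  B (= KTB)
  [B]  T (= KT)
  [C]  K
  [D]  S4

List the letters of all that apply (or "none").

D

(A) B (= KTB) is determined by the class of reflexive and symmetric frames.
(B) T (= KT) is determined by the class of reflexive frames.
(C) K is determined by the class of arbitrary frames.
(D) S4 is determined by exactly this class.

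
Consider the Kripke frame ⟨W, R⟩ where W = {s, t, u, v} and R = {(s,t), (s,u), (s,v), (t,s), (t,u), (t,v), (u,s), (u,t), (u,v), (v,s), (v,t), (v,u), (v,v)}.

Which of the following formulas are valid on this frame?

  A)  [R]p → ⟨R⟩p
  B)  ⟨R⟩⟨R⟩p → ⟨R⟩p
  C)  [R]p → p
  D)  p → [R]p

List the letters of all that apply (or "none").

A

R is not reflexive: not s R s.
R is not transitive: s R t and t R s but not s R s.
R is serial: every world has an R-successor.
R is not a subset of the identity: s R t with s ≠ t.
(A) [R]p → ⟨R⟩p (axiom D) characterises the serial frames. R is serial — valid.
(B) ⟨R⟩⟨R⟩p → ⟨R⟩p is the dual of axiom 4, which corresponds to transitivity. R is not transitive — not valid.
(C) [R]p → p (axiom T) characterises the reflexive frames. R is not reflexive — not valid.
(D) p → [R]p is valid only on frames where every R-edge is a self-loop. Here R ⊄ identity — not valid.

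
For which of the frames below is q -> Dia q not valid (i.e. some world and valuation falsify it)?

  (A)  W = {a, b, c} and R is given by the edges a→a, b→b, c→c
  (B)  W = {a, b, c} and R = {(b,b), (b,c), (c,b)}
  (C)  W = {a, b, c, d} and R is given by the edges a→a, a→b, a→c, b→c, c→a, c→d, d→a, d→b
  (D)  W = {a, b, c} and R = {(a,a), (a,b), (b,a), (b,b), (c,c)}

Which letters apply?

The schema q -> Dia q is the dual of axiom T; it is valid on a frame iff R is reflexive.
(A) R is reflexive (each world relates to itself), so the schema is valid here.
(B) R is not reflexive (not a R a), so the schema fails here.
(C) R is not reflexive (not b R b), so the schema fails here.
(D) R is reflexive (each world relates to itself), so the schema is valid here.

B, C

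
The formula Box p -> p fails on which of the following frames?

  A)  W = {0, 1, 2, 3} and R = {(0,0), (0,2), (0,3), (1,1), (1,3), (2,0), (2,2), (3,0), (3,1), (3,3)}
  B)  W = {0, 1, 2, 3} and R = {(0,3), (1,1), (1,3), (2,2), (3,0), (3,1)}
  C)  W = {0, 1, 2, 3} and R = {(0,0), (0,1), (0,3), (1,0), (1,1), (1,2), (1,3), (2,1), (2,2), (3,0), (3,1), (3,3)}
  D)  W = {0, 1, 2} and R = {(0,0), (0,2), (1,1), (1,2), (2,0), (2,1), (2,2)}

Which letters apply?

The schema Box p -> p is axiom T; it is valid on a frame iff R is reflexive.
(A) R is reflexive (each world relates to itself), so the schema is valid here.
(B) R is not reflexive (not 0 R 0), so the schema fails here.
(C) R is reflexive (each world relates to itself), so the schema is valid here.
(D) R is reflexive (each world relates to itself), so the schema is valid here.

B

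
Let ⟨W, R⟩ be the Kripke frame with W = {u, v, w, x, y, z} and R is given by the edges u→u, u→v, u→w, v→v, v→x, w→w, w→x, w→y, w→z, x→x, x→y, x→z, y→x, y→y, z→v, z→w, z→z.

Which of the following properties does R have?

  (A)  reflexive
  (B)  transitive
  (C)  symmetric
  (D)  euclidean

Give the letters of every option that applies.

A

(A) reflexive: each world relates to itself.
(B) not transitive: u R v and v R x but not u R x.
(C) not symmetric: u R v but not v R u.
(D) not euclidean: u R v and u R u but not v R u.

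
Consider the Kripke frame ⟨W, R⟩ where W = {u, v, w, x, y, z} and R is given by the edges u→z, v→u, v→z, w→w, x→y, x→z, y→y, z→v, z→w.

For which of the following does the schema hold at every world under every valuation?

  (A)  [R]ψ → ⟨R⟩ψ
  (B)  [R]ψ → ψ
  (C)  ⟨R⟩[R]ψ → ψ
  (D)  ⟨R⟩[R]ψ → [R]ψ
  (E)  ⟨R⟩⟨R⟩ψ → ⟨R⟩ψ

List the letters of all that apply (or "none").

R is not reflexive: not u R u.
R is not symmetric: u R z but not z R u.
R is not transitive: u R z and z R v but not u R v.
R is not euclidean: v R z and v R u but not z R u.
R is serial: every world has an R-successor.
(A) [R]ψ → ⟨R⟩ψ is axiom D, which corresponds to seriality. R is serial — valid.
(B) [R]ψ → ψ (axiom T) characterises the reflexive frames. R is not reflexive — not valid.
(C) the dual of axiom B: valid iff R is symmetric. R is not symmetric — not valid.
(D) ⟨R⟩[R]ψ → [R]ψ is the dual of axiom 5; it is valid on a frame exactly when R is euclidean. R is not euclidean, so not valid.
(E) ⟨R⟩⟨R⟩ψ → ⟨R⟩ψ is the dual of axiom 4; it is valid on a frame exactly when R is transitive. R is not transitive, so not valid.

A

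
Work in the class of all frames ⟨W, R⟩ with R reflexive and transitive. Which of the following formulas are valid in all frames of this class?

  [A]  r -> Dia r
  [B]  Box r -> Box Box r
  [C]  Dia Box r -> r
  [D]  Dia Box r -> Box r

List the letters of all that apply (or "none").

Reflexive relations are serial.
(A) the dual of axiom T: valid iff R is reflexive. Every such R is reflexive — valid.
(B) Box r -> Box Box r (axiom 4) characterises the transitive frames. Every such R is transitive — valid.
(C) Dia Box r -> r is the dual of axiom B, which corresponds to symmetry. Such an R need not be symmetric — not valid.
(D) Dia Box r -> Box r is the dual of axiom 5, which corresponds to the euclidean property. Such an R need not be euclidean — not valid.

A, B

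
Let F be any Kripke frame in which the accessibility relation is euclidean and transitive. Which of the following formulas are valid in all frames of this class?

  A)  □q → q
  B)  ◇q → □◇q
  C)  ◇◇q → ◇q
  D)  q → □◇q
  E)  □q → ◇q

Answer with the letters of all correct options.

(A) axiom T: valid iff R is reflexive. Such an R need not be reflexive — not valid.
(B) ◇q → □◇q (axiom 5) characterises the euclidean frames. Every such R is euclidean — valid.
(C) ◇◇q → ◇q (the dual of axiom 4) characterises the transitive frames. Every such R is transitive — valid.
(D) axiom B: valid iff R is symmetric. Such an R need not be symmetric — not valid.
(E) □q → ◇q is axiom D, which corresponds to seriality. Such an R need not be serial — not valid.

B, C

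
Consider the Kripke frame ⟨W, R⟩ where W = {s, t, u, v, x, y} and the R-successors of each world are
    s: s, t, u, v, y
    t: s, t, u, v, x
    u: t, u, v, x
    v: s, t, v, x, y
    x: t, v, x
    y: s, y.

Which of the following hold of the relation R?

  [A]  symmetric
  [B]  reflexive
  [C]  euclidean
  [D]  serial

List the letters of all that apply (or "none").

(A) not symmetric: s R u but not u R s.
(B) reflexive: each world relates to itself.
(C) not euclidean: s R t and s R y but not t R y.
(D) serial: every world has an R-successor.

B, D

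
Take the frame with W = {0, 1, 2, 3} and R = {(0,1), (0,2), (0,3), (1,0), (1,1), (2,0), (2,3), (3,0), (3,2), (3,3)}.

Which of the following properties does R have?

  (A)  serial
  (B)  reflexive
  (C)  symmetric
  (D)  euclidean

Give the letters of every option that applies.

(A) serial: every world has an R-successor.
(B) not reflexive: not 0 R 0.
(C) symmetric: every R-edge is matched by its reverse.
(D) not euclidean: 0 R 1 and 0 R 2 but not 1 R 2.

A, C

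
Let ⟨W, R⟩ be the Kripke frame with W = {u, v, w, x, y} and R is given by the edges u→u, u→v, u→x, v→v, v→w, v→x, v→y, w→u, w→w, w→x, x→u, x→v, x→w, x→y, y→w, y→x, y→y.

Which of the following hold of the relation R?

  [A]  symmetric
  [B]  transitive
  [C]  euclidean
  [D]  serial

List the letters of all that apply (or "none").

(A) not symmetric: u R v but not v R u.
(B) not transitive: u R v and v R w but not u R w.
(C) not euclidean: u R v and u R u but not v R u.
(D) serial: every world has an R-successor.

D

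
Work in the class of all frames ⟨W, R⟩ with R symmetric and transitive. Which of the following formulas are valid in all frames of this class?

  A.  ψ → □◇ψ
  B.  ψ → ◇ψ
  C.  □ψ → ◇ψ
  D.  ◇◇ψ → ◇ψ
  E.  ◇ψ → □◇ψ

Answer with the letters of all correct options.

A, D, E

A symmetric transitive relation is euclidean (uRv and uRw give vRu by symmetry, then vRw by transitivity).
(A) ψ → □◇ψ is axiom B; it is valid on a frame exactly when R is symmetric. Every such R is symmetric, so valid.
(B) the dual of axiom T: valid iff R is reflexive. Such an R need not be reflexive — not valid.
(C) □ψ → ◇ψ is axiom D; it is valid on a frame exactly when R is serial. Such an R need not be serial, so not valid.
(D) ◇◇ψ → ◇ψ is the dual of axiom 4; it is valid on a frame exactly when R is transitive. Every such R is transitive, so valid.
(E) ◇ψ → □◇ψ is axiom 5, which corresponds to the euclidean property. Every such R is euclidean — valid.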